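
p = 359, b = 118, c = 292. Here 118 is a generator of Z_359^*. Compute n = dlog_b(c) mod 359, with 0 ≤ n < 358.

Successive powers of 118 modulo 359:
  118^0=1  118^1=118  118^2=282  118^3=248  118^4=185  118^5=290
  118^6=115  118^7=287  118^8=120  118^9=159  118^10=94  118^11=322
  118^12=301  118^13=336  118^14=158  118^15=335  118^16=40  118^17=53
  118^18=151  118^19=227  118^20=220  118^21=112  118^22=292
So 118^22 ≡ 292 (mod 359), giving n = 22.

22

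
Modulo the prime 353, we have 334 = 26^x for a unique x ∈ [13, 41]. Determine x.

30

Compute 26^13 mod 353 = 350, then multiply by 26 repeatedly:
  26^13=350  26^14=275  26^15=90  26^16=222  26^17=124
  26^18=47  26^19=163  26^20=2  26^21=52  26^22=293
  26^23=205  26^24=35  26^25=204  26^26=9  26^27=234
  26^28=83  26^29=40  26^30=334
Found 334 at exponent 30.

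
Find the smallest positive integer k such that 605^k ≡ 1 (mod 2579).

1289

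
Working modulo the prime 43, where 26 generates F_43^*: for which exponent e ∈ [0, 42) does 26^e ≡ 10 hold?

8

Successive powers of 26 modulo 43:
  26^0=1  26^1=26  26^2=31  26^3=32  26^4=15  26^5=3
  26^6=35  26^7=7  26^8=10
So 26^8 ≡ 10 (mod 43), giving e = 8.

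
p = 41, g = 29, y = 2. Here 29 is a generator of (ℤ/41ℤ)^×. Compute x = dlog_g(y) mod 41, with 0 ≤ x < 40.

Successive powers of 29 modulo 41:
  29^0=1  29^1=29  29^2=21  29^3=35  29^4=31  29^5=38
  29^6=36  29^7=19  29^8=18  29^9=30  29^10=9  29^11=15
  29^12=25  29^13=28  29^14=33  29^15=14  29^16=37  29^17=7
  29^18=39  29^19=24  29^20=40  29^21=12  29^22=20  29^23=6
  29^24=10  29^25=3  29^26=5  29^27=22  29^28=23  29^29=11
  29^30=32  29^31=26  29^32=16  29^33=13  29^34=8  29^35=27
  29^36=4  29^37=34  29^38=2
So 29^38 ≡ 2 (mod 41), giving x = 38.

38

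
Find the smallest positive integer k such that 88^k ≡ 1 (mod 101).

The order of 88 must divide p − 1 = 100 = 2^2 · 5^2.
Divisors: 1, 2, 4, 5, 10, 20, 25, 50, 100.
Check each in increasing order: 88^1 ≡ 88;  88^2 ≡ 68;  88^4 ≡ 79;  88^5 ≡ 84;  88^10 ≡ 87;  88^20 ≡ 95;  88^25 ≡ 1.
Smallest exponent giving 1 is 25.

25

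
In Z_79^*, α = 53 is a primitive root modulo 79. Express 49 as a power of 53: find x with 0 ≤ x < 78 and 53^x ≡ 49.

Baby-step giant-step with m = ceil(sqrt(78)) = 9.
Baby table (53^j mod 79 for j=0..8):
  0:1  1:53  2:44  3:41  4:40  5:66  6:22  7:60
  8:20
Giant step factor: 53^(-9) ≡ 12 (mod 79).
Scan 49·12^i mod 79 for i = 0, 1, …:
  i=0: 49   i=1: 35   i=2: 25   i=3: 63
  i=4: 45   i=5: 66
Match at i=5, j=5: x = 5·9 + 5 = 50.

50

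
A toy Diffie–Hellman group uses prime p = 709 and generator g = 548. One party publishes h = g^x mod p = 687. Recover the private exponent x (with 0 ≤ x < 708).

469

Baby-step giant-step with m = ceil(sqrt(708)) = 27.
Baby table (548^j mod 709 for j=0..26):
  0:1  1:548  2:397  3:602  4:211  5:61  6:105  7:111
  8:563  9:109  10:176  11:24  12:390  13:311  14:268  15:101
  16:46  17:393  18:537  19:41  20:489  21:679  22:576  23:143
  24:374  25:51  26:297
Giant step factor: 548^(-27) ≡ 639 (mod 709).
Scan 687·639^i mod 709 for i = 0, 1, …:
  i=0: 687   i=1: 122   i=2: 677   i=3: 113
  i=4: 598   i=5: 680   i=6: 612   i=7: 409
  i=8: 439   i=9: 466     …   i=16: 38
  i=17: 176
Match at i=17, j=10: x = 17·27 + 10 = 469.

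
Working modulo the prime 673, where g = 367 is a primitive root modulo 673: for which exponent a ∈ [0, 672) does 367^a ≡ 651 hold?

405

Baby-step giant-step with m = ceil(sqrt(672)) = 26.
Baby table (367^j mod 673 for j=0..25):
  0:1  1:367  2:89  3:359  4:518  5:320  6:338  7:214
  8:470  9:202  10:104  11:480  12:507  13:321  14:32  15:303
  16:156  17:47  18:424  19:145  20:48  21:118  22:234  23:407
  24:636  25:554
Giant step factor: 367^(-26) ≡ 215 (mod 673).
Scan 651·215^i mod 673 for i = 0, 1, …:
  i=0: 651   i=1: 654   i=2: 626   i=3: 663
  i=4: 542   i=5: 101   i=6: 179   i=7: 124
  i=8: 413   i=9: 632     …   i=14: 280
  i=15: 303
Match at i=15, j=15: a = 15·26 + 15 = 405.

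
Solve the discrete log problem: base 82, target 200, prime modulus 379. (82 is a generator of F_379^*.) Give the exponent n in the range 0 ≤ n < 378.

327

Baby-step giant-step with m = ceil(sqrt(378)) = 20.
Baby table (82^j mod 379 for j=0..19):
  0:1  1:82  2:281  3:302  4:129  5:345  6:244  7:300
  8:344  9:162  10:19  11:42  12:33  13:53  14:177  15:112
  16:88  17:15  18:93  19:46
Giant step factor: 82^(-20) ≡ 21 (mod 379).
Scan 200·21^i mod 379 for i = 0, 1, …:
  i=0: 200   i=1: 31   i=2: 272   i=3: 27
  i=4: 188   i=5: 158   i=6: 286   i=7: 321
  i=8: 298   i=9: 194     …   i=15: 285
  i=16: 300
Match at i=16, j=7: n = 16·20 + 7 = 327.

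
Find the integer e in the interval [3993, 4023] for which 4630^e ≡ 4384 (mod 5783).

4001

Compute 4630^3993 mod 5783 = 3118, then multiply by 4630 repeatedly:
  4630^3993=3118  4630^3994=1972  4630^3995=4786  4630^3996=4507  4630^3997=2346
  4630^3998=1506  4630^3999=4265  4630^4000=3788  4630^4001=4384
Found 4384 at exponent 4001.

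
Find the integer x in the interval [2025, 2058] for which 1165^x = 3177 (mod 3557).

Compute 1165^2025 mod 3557 = 426, then multiply by 1165 repeatedly:
  1165^2025=426  1165^2026=1867  1165^2027=1728  1165^2028=3415  1165^2029=1749
  1165^2030=2981  1165^2031=1233  1165^2032=2974  1165^2033=192  1165^2034=3146
  1165^2035=1380  1165^2036=3493  1165^2037=137  1165^2038=3097  1165^2039=1207
  1165^2040=1140  1165^2041=1339  1165^2042=1969  1165^2043=3177
Found 3177 at exponent 2043.

2043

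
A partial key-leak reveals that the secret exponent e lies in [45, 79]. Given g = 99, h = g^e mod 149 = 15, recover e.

65

Compute 99^45 mod 149 = 128, then multiply by 99 repeatedly:
  99^45=128  99^46=7  99^47=97  99^48=67  99^49=77
  99^50=24  99^51=141  99^52=102  99^53=115  99^54=61
  99^55=79  99^56=73  99^57=75  99^58=124  99^59=58
  99^60=80  99^61=23  99^62=42  99^63=135  99^64=104
  99^65=15
Found 15 at exponent 65.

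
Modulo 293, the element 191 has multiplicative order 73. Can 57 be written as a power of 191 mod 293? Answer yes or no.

yes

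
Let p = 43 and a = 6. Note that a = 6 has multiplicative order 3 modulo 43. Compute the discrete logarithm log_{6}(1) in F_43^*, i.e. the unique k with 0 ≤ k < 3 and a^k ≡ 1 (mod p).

Successive powers of 6 modulo 43:
  6^0=1
So 6^0 ≡ 1 (mod 43), giving k = 0.

0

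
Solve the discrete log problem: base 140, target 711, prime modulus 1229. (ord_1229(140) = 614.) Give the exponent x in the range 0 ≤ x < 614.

Baby-step giant-step with m = ceil(sqrt(614)) = 25.
Baby table (140^j mod 1229 for j=0..24):
  0:1  1:140  2:1165  3:872  4:409  5:726  6:862  7:238
  8:137  9:745  10:1064  11:251  12:728  13:1142  14:110  15:652
  16:334  17:58  18:746  19:1204  20:187  21:371  22:322  23:836
  24:285
Giant step factor: 140^(-25) ≡ 694 (mod 1229).
Scan 711·694^i mod 1229 for i = 0, 1, …:
  i=0: 711   i=1: 605   i=2: 781   i=3: 25
  i=4: 144   i=5: 387   i=6: 656   i=7: 534
  i=8: 667   i=9: 794     …   i=15: 195
  i=16: 140
Match at i=16, j=1: x = 16·25 + 1 = 401.

401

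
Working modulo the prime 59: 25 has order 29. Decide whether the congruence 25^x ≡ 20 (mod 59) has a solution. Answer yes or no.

yes

20 ∈ ⟨25⟩ iff 20^29 ≡ 1 (mod 59), since |⟨25⟩| = 29.
20^29 mod 59 = 1.
Since 1 = 1, 20 lies in the subgroup.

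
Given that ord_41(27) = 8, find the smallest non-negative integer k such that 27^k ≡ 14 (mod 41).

5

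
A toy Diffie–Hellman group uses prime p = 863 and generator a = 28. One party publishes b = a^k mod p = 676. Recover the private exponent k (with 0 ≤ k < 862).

262

Baby-step giant-step with m = ceil(sqrt(862)) = 30.
Baby table (28^j mod 863 for j=0..29):
  0:1  1:28  2:784  3:377  4:200  5:422  6:597  7:319
  8:302  9:689  10:306  11:801  12:853  13:583  14:790  15:545
  16:589  17:95  18:71  19:262  20:432  21:14  22:392  23:620
  24:100  25:211  26:730  27:591  28:151  29:776
Giant step factor: 28^(-30) ≡ 361 (mod 863).
Scan 676·361^i mod 863 for i = 0, 1, …:
  i=0: 676   i=1: 670   i=2: 230   i=3: 182
  i=4: 114   i=5: 593   i=6: 49   i=7: 429
  i=8: 392
Match at i=8, j=22: k = 8·30 + 22 = 262.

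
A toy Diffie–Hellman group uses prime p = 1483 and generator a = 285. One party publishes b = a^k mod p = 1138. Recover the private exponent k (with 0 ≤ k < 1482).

1041

Baby-step giant-step with m = ceil(sqrt(1482)) = 39.
Baby table (285^j mod 1483 for j=0..38):
  0:1  1:285  2:1143  3:978  4:1409  5:1155  6:1432  7:295
  8:1027  9:544  10:808  11:415  12:1118  13:1268  14:1011  15:433
  16:316  17:1080  18:819  19:584  20:344  21:162  22:197  23:1274
  24:1238  25:1359  26:252  27:636  28:334  29:278  30:631  31:392
  32:495  33:190  34:762  35:652  36:445  37:770  38:1449
Giant step factor: 285^(-39) ≡ 1204 (mod 1483).
Scan 1138·1204^i mod 1483 for i = 0, 1, …:
  i=0: 1138   i=1: 1343   i=2: 502   i=3: 827
  i=4: 615   i=5: 443   i=6: 975   i=7: 847
  i=8: 967   i=9: 113     …   i=25: 508
  i=26: 636
Match at i=26, j=27: k = 26·39 + 27 = 1041.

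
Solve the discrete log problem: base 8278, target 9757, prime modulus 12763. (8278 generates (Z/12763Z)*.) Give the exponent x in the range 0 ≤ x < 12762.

12058

Baby-step giant-step with m = ceil(sqrt(12762)) = 113.
Baby table (8278^j mod 12763 for j=0..112):
  0:1  1:8278  2:737  3:172  4:7123  5:11897  6:4058  7:12671
  8:4204  9:8774  10:9702  11:8360  12:3094  13:9554  14:8464  15:8885
  16:9624  17:826  18:9423  19:8901  20:1679  21:12618  22:12175  23:8002
  24:586  25:968  26:10703  27:11451  28:577  29:3044  30:4070  31:9903
  32:285  33:10838  34:5837  35:10731  36:738  37:8450  38:7860  39:12069
  40:11181  41:11805  42:8262  43:8682  44:1143  45:4371  46:33  47:5151
  48:11558  49:5676  50:5325  51:9711  52:6284  53:9727  54:11102  55:8756
  56:1091  57:7857  58:12761  59:8970  60:11289  61:12419  62:11280  63:1732
  64:4647  65:184  66:4355  67:7978  68:6122  69:8806  70:6575  71:6418
  72:8598  73:7756  74:6278  75:11111  76:6680  77:7724  78:9405  79:290
  80:1176  81:9522  82:11591  83:10827  84:4120  85:2624  86:11609  87:6675
  88:4623  89:5720  90:12193  91:3850  92:1089  93:4064  94:11287  95:8626
  96:9806  97:1388  98:3164  99:1916  100:9002  101:8162  102:10477  103:4021
  104:12697  105:2461  106:2410  107:1411  108:2113  109:6104  110:195  111:6072
  112:3322
Giant step factor: 8278^(-113) ≡ 43 (mod 12763).
Scan 9757·43^i mod 12763 for i = 0, 1, …:
  i=0: 9757   i=1: 11135   i=2: 6574   i=3: 1896
  i=4: 4950   i=5: 8642   i=6: 1479   i=7: 12545
  i=8: 3389   i=9: 5334     …   i=105: 5370
  i=106: 1176
Match at i=106, j=80: x = 106·113 + 80 = 12058.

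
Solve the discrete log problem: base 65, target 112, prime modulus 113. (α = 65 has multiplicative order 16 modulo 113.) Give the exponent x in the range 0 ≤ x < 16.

Successive powers of 65 modulo 113:
  65^0=1  65^1=65  65^2=44  65^3=35  65^4=15  65^5=71
  65^6=95  65^7=73  65^8=112
So 65^8 ≡ 112 (mod 113), giving x = 8.

8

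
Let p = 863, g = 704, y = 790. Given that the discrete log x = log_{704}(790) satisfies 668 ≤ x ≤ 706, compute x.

690

Compute 704^668 mod 863 = 585, then multiply by 704 repeatedly:
  704^668=585  704^669=189  704^670=154  704^671=541  704^672=281
  704^673=197  704^674=608  704^675=847  704^676=818  704^677=251
  704^678=652  704^679=755  704^680=775  704^681=184  704^682=86
  704^683=134  704^684=269  704^685=379  704^686=149  704^687=473
  704^688=737  704^689=185  704^690=790
Found 790 at exponent 690.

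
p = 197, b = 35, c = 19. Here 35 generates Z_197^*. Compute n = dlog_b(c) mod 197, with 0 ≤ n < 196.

Baby-step giant-step with m = ceil(sqrt(196)) = 14.
Baby table (35^j mod 197 for j=0..13):
  0:1  1:35  2:43  3:126  4:76  5:99  6:116  7:120
  8:63  9:38  10:148  11:58  12:60  13:130
Giant step factor: 35^(-14) ≡ 83 (mod 197).
Scan 19·83^i mod 197 for i = 0, 1, …:
  i=0: 19   i=1: 1
Match at i=1, j=0: n = 1·14 + 0 = 14.

14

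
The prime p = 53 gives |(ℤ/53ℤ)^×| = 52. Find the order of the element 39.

52

The order of 39 must divide p − 1 = 52 = 2^2 · 13.
Divisors: 1, 2, 4, 13, 26, 52.
Check each in increasing order: 39^1 ≡ 39;  39^2 ≡ 37;  39^4 ≡ 44;  39^13 ≡ 30;  39^26 ≡ 52;  39^52 ≡ 1.
Smallest exponent giving 1 is 52.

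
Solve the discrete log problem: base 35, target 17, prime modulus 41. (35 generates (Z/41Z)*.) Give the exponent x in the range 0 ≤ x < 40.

13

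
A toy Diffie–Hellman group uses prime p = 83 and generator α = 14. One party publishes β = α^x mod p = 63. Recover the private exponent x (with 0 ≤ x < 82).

Baby-step giant-step with m = ceil(sqrt(82)) = 10.
Baby table (14^j mod 83 for j=0..9):
  0:1  1:14  2:30  3:5  4:70  5:67  6:25  7:18
  8:3  9:42
Giant step factor: 14^(-10) ≡ 12 (mod 83).
Scan 63·12^i mod 83 for i = 0, 1, …:
  i=0: 63   i=1: 9   i=2: 25
Match at i=2, j=6: x = 2·10 + 6 = 26.

26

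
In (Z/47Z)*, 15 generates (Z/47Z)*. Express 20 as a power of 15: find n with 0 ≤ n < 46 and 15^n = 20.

39

Baby-step giant-step with m = ceil(sqrt(46)) = 7.
Baby table (15^j mod 47 for j=0..6):
  0:1  1:15  2:37  3:38  4:6  5:43  6:34
Giant step factor: 15^(-7) ≡ 20 (mod 47).
Scan 20·20^i mod 47 for i = 0, 1, …:
  i=0: 20   i=1: 24   i=2: 10   i=3: 12
  i=4: 5   i=5: 6
Match at i=5, j=4: n = 5·7 + 4 = 39.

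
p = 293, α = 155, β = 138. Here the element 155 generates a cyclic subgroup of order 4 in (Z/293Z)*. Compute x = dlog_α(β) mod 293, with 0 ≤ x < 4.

3

Successive powers of 155 modulo 293:
  155^0=1  155^1=155  155^2=292  155^3=138
So 155^3 ≡ 138 (mod 293), giving x = 3.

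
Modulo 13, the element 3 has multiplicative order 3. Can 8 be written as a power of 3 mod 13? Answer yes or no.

⟨3⟩ has order 3; its elements mod 13 are {1, 3, 9}.
8 is not in this set.

no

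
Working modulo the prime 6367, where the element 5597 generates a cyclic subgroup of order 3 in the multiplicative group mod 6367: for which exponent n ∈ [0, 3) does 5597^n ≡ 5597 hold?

Successive powers of 5597 modulo 6367:
  5597^0=1  5597^1=5597
So 5597^1 ≡ 5597 (mod 6367), giving n = 1.

1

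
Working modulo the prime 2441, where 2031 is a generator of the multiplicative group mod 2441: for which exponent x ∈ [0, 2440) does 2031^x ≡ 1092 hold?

2358

Baby-step giant-step with m = ceil(sqrt(2440)) = 50.
Baby table (2031^j mod 2441 for j=0..49):
  0:1  1:2031  2:2112  3:635  4:837  5:1011  6:460  7:1798
  8:2  9:1621  10:1783  11:1270  12:1674  13:2022  14:920  15:1155
  16:4  17:801  18:1125  19:99  20:907  21:1603  22:1840  23:2310
  24:8  25:1602  26:2250  27:198  28:1814  29:765  30:1239  31:2179
  32:16  33:763  34:2059  35:396  36:1187  37:1530  38:37  39:1917
  40:32  41:1526  42:1677  43:792  44:2374  45:619  46:74  47:1393
  48:64  49:611
Giant step factor: 2031^(-50) ≡ 385 (mod 2441).
Scan 1092·385^i mod 2441 for i = 0, 1, …:
  i=0: 1092   i=1: 568   i=2: 1431   i=3: 1710
  i=4: 1721   i=5: 1074   i=6: 961   i=7: 1394
  i=8: 2111   i=9: 2323     …   i=46: 1826
  i=47: 2
Match at i=47, j=8: x = 47·50 + 8 = 2358.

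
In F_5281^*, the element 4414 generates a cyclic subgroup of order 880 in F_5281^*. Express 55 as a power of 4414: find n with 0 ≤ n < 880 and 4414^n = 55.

Baby-step giant-step with m = ceil(sqrt(880)) = 30.
Baby table (4414^j mod 5281 for j=0..29):
  0:1  1:4414  2:1787  3:3285  4:3645  5:3104  6:2142  7:1798
  8:4310  9:2178  10:2272  11:5270  12:4256  13:1467  14:832  15:2153
  16:2823  17:2843  18:1346  19:119  20:2447  21:1413  22:121  23:713
  24:4987  25:1410  26:2722  27:633  28:413  29:1037
Giant step factor: 4414^(-30) ≡ 1291 (mod 5281).
Scan 55·1291^i mod 5281 for i = 0, 1, …:
  i=0: 55   i=1: 2352   i=2: 5138   i=3: 222
  i=4: 1428   i=5: 479   i=6: 512   i=7: 867
  i=8: 5006   i=9: 4083     …   i=20: 4014
  i=21: 1413
Match at i=21, j=21: n = 21·30 + 21 = 651.

651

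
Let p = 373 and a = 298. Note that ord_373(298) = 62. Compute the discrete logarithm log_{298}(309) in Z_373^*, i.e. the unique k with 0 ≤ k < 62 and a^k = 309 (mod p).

52

Baby-step giant-step with m = ceil(sqrt(62)) = 8.
Baby table (298^j mod 373 for j=0..7):
  0:1  1:298  2:30  3:361  4:154  5:13  6:144  7:17
Giant step factor: 298^(-8) ≡ 318 (mod 373).
Scan 309·318^i mod 373 for i = 0, 1, …:
  i=0: 309   i=1: 163   i=2: 360   i=3: 342
  i=4: 213   i=5: 221   i=6: 154
Match at i=6, j=4: k = 6·8 + 4 = 52.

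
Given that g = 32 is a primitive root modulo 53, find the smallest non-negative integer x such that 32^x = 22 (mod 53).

Baby-step giant-step with m = ceil(sqrt(52)) = 8.
Baby table (32^j mod 53 for j=0..7):
  0:1  1:32  2:17  3:14  4:24  5:26  6:37  7:18
Giant step factor: 32^(-8) ≡ 15 (mod 53).
Scan 22·15^i mod 53 for i = 0, 1, …:
  i=0: 22   i=1: 12   i=2: 21   i=3: 50
  i=4: 8   i=5: 14
Match at i=5, j=3: x = 5·8 + 3 = 43.

43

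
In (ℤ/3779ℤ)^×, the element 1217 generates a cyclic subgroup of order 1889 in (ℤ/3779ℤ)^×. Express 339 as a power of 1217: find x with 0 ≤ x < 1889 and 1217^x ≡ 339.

Baby-step giant-step with m = ceil(sqrt(1889)) = 44.
Baby table (1217^j mod 3779 for j=0..43):
  0:1  1:1217  2:3500  3:567  4:2261  5:525  6:274  7:906
  8:2913  9:419  10:3537  11:248  12:3275  13:2609  14:793  15:1436
  16:1714  17:3709  18:1727  19:635  20:1879  21:448  22:1040  23:3494
  24:823  25:156  26:902  27:1824  28:1535  29:1269  30:2541  31:1175
  32:1513  33:948  34:1121  35:38  36:898  37:735  38:2651  39:2780
  40:1055  41:2854  42:417  43:1103
Giant step factor: 1217^(-44) ≡ 2424 (mod 3779).
Scan 339·2424^i mod 3779 for i = 0, 1, …:
  i=0: 339   i=1: 1693   i=2: 3617   i=3: 328
  i=4: 1482   i=5: 2318   i=6: 3238   i=7: 3708
  i=8: 1730   i=9: 2609
Match at i=9, j=13: x = 9·44 + 13 = 409.

409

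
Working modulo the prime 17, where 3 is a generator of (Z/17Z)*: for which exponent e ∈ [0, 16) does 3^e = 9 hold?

2

Successive powers of 3 modulo 17:
  3^0=1  3^1=3  3^2=9
So 3^2 ≡ 9 (mod 17), giving e = 2.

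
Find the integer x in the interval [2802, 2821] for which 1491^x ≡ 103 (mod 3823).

2802

Compute 1491^2802 mod 3823 = 103, then multiply by 1491 repeatedly:
  1491^2802=103
Found 103 at exponent 2802.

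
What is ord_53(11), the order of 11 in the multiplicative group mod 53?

The order of 11 must divide p − 1 = 52 = 2^2 · 13.
Divisors: 1, 2, 4, 13, 26, 52.
Check each in increasing order: 11^1 ≡ 11;  11^2 ≡ 15;  11^4 ≡ 13;  11^13 ≡ 52;  11^26 ≡ 1.
Smallest exponent giving 1 is 26.

26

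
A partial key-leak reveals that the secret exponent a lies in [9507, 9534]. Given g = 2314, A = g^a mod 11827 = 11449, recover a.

9520

Compute 2314^9507 mod 11827 = 6595, then multiply by 2314 repeatedly:
  2314^9507=6595  2314^9508=4000  2314^9509=7286  2314^9510=6329  2314^9511=3480
  2314^9512=10360  2314^9513=11538  2314^9514=5393  2314^9515=1917  2314^9516=813
  2314^9517=789  2314^9518=4388  2314^9519=6266  2314^9520=11449
Found 11449 at exponent 9520.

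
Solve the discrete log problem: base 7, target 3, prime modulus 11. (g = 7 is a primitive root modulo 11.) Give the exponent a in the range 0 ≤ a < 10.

4

Successive powers of 7 modulo 11:
  7^0=1  7^1=7  7^2=5  7^3=2  7^4=3
So 7^4 ≡ 3 (mod 11), giving a = 4.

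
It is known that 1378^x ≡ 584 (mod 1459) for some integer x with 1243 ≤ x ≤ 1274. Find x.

1257

Compute 1378^1243 mod 1459 = 496, then multiply by 1378 repeatedly:
  1378^1243=496  1378^1244=676  1378^1245=686  1378^1246=1335  1378^1247=1290
  1378^1248=558  1378^1249=31  1378^1250=407  1378^1251=590  1378^1252=357
  1378^1253=263  1378^1254=582  1378^1255=1005  1378^1256=299  1378^1257=584
Found 584 at exponent 1257.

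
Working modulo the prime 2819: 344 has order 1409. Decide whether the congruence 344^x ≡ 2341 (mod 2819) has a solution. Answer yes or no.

2341 ∈ ⟨344⟩ iff 2341^1409 ≡ 1 (mod 2819), since |⟨344⟩| = 1409.
2341^1409 mod 2819 = 1.
Since 1 = 1, 2341 lies in the subgroup.

yes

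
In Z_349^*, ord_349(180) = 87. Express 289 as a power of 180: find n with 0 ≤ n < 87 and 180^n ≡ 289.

78

Baby-step giant-step with m = ceil(sqrt(87)) = 10.
Baby table (180^j mod 349 for j=0..9):
  0:1  1:180  2:292  3:210  4:108  5:245  6:126  7:344
  8:147  9:285
Giant step factor: 180^(-10) ≡ 116 (mod 349).
Scan 289·116^i mod 349 for i = 0, 1, …:
  i=0: 289   i=1: 20   i=2: 226   i=3: 41
  i=4: 219   i=5: 276   i=6: 257   i=7: 147
Match at i=7, j=8: n = 7·10 + 8 = 78.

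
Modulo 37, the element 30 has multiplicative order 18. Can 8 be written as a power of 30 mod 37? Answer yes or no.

⟨30⟩ has order 18; its elements mod 37 are {1, 3, 4, 7, 9, 10, 11, 12, 16, 21, 25, 26, 27, 28, 30, 33, 34, 36}.
8 is not in this set.

no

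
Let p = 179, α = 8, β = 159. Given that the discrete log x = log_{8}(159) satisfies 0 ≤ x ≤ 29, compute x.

Compute 8^0 mod 179 = 1, then multiply by 8 repeatedly:
  8^0=1  8^1=8  8^2=64  8^3=154  8^4=158
  8^5=11  8^6=88  8^7=167  8^8=83  8^9=127
  8^10=121  8^11=73  8^12=47  8^13=18  8^14=144
  8^15=78  8^16=87  8^17=159
Found 159 at exponent 17.

17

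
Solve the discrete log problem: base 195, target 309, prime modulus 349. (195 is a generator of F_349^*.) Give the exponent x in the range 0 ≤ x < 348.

Baby-step giant-step with m = ceil(sqrt(348)) = 19.
Baby table (195^j mod 349 for j=0..18):
  0:1  1:195  2:333  3:21  4:256  5:13  6:92  7:141
  8:273  9:187  10:169  11:149  12:88  13:59  14:337  15:103
  16:192  17:97  18:69
Giant step factor: 195^(-19) ≡ 217 (mod 349).
Scan 309·217^i mod 349 for i = 0, 1, …:
  i=0: 309   i=1: 45   i=2: 342   i=3: 226
  i=4: 182   i=5: 57   i=6: 154   i=7: 263
  i=8: 184   i=9: 142     …   i=14: 199
  i=15: 256
Match at i=15, j=4: x = 15·19 + 4 = 289.

289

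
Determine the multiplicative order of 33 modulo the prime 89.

The order of 33 must divide p − 1 = 88 = 2^3 · 11.
Divisors: 1, 2, 4, 8, 11, 22, 44, 88.
Check each in increasing order: 33^1 ≡ 33;  33^2 ≡ 21;  33^4 ≡ 85;  33^8 ≡ 16;  33^11 ≡ 52;  33^22 ≡ 34;  33^44 ≡ 88;  33^88 ≡ 1.
Smallest exponent giving 1 is 88.

88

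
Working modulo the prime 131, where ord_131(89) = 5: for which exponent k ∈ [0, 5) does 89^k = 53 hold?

Successive powers of 89 modulo 131:
  89^0=1  89^1=89  89^2=61  89^3=58  89^4=53
So 89^4 ≡ 53 (mod 131), giving k = 4.

4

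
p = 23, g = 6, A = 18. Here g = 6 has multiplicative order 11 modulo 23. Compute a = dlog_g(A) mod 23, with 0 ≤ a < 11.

Successive powers of 6 modulo 23:
  6^0=1  6^1=6  6^2=13  6^3=9  6^4=8  6^5=2
  6^6=12  6^7=3  6^8=18
So 6^8 ≡ 18 (mod 23), giving a = 8.

8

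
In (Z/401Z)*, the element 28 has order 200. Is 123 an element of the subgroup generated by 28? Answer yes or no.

no

123 ∈ ⟨28⟩ iff 123^200 ≡ 1 (mod 401), since |⟨28⟩| = 200.
123^200 mod 401 = 400.
Since 400 ≠ 1, 123 does not lie in the subgroup.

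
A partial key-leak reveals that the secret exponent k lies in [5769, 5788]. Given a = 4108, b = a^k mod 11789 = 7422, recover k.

5777

Compute 4108^5769 mod 11789 = 2039, then multiply by 4108 repeatedly:
  4108^5769=2039  4108^5770=6022  4108^5771=5054  4108^5772=1403  4108^5773=10492
  4108^5774=552  4108^5775=4128  4108^5776=5242  4108^5777=7422
Found 7422 at exponent 5777.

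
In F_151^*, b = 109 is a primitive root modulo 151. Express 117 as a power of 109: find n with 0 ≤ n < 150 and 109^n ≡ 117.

121

Baby-step giant-step with m = ceil(sqrt(150)) = 13.
Baby table (109^j mod 151 for j=0..12):
  0:1  1:109  2:103  3:53  4:39  5:23  6:91  7:104
  8:11  9:142  10:76  11:130  12:127
Giant step factor: 109^(-13) ≡ 114 (mod 151).
Scan 117·114^i mod 151 for i = 0, 1, …:
  i=0: 117   i=1: 50   i=2: 113   i=3: 47
  i=4: 73   i=5: 17   i=6: 126   i=7: 19
  i=8: 52   i=9: 39
Match at i=9, j=4: n = 9·13 + 4 = 121.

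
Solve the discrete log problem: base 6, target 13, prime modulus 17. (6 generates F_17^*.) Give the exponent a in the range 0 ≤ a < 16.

Successive powers of 6 modulo 17:
  6^0=1  6^1=6  6^2=2  6^3=12  6^4=4  6^5=7
  6^6=8  6^7=14  6^8=16  6^9=11  6^10=15  6^11=5
  6^12=13
So 6^12 ≡ 13 (mod 17), giving a = 12.

12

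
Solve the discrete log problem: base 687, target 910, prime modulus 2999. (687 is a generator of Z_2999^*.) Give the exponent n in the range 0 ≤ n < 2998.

Baby-step giant-step with m = ceil(sqrt(2998)) = 55.
Baby table (687^j mod 2999 for j=0..54):
  0:1  1:687  2:1126  3:2819  4:2298  5:1252  6:2410  7:222
  8:2564  9:1055  10:2026  11:326  12:2036  13:1198  14:1300  15:2397
  16:288  17:2921  18:396  19:2142  20:2044  21:696  22:1311  23:957
  24:678  25:941  26:1682  27:919  28:1563  29:139  30:2524  31:566
  32:1971  33:1528  34:86  35:2101  36:868  37:2514  38:2693  39:2707
  40:329  41:1098  42:1577  43:760  44:294  45:1045  46:1154  47:1062
  48:837  49:2210  50:776  51:2289  52:1067  53:1273  54:1842
Giant step factor: 687^(-55) ≡ 653 (mod 2999).
Scan 910·653^i mod 2999 for i = 0, 1, …:
  i=0: 910   i=1: 428   i=2: 577   i=3: 1906
  i=4: 33   i=5: 556   i=6: 189   i=7: 458
  i=8: 2173   i=9: 442     …   i=39: 2952
  i=40: 2298
Match at i=40, j=4: n = 40·55 + 4 = 2204.

2204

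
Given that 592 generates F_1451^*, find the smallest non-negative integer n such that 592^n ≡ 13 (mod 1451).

419

Baby-step giant-step with m = ceil(sqrt(1450)) = 39.
Baby table (592^j mod 1451 for j=0..38):
  0:1  1:592  2:773  3:551  4:1168  5:780  6:342  7:775
  8:284  9:1263  10:431  11:1227  12:884  13:968  14:1362  15:999
  16:851  17:295  18:520  19:228  20:33  21:673  22:842  23:771
  24:818  25:1073  26:1129  27:908  28:666  29:1051  30:1164  31:1314
  32:152  33:22  34:1416  35:1045  36:514  37:1029  38:1199
Giant step factor: 592^(-39) ≡ 1273 (mod 1451).
Scan 13·1273^i mod 1451 for i = 0, 1, …:
  i=0: 13   i=1: 588   i=2: 1259   i=3: 803
  i=4: 715   i=5: 418   i=6: 1048   i=7: 635
  i=8: 148   i=9: 1225   i=10: 1051
Match at i=10, j=29: n = 10·39 + 29 = 419.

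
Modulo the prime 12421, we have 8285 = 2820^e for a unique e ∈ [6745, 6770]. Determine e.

6767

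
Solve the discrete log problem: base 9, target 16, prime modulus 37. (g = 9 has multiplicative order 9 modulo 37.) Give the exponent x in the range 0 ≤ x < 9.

7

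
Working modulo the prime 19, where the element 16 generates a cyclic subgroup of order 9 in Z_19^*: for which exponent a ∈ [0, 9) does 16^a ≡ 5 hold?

Successive powers of 16 modulo 19:
  16^0=1  16^1=16  16^2=9  16^3=11  16^4=5
So 16^4 ≡ 5 (mod 19), giving a = 4.

4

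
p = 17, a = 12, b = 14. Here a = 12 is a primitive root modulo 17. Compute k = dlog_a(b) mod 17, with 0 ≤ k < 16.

Successive powers of 12 modulo 17:
  12^0=1  12^1=12  12^2=8  12^3=11  12^4=13  12^5=3
  12^6=2  12^7=7  12^8=16  12^9=5  12^10=9  12^11=6
  12^12=4  12^13=14
So 12^13 ≡ 14 (mod 17), giving k = 13.

13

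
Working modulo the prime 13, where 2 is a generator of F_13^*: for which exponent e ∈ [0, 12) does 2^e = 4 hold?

2

Successive powers of 2 modulo 13:
  2^0=1  2^1=2  2^2=4
So 2^2 ≡ 4 (mod 13), giving e = 2.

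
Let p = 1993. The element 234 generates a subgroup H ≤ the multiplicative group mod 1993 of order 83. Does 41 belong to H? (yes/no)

41 ∈ ⟨234⟩ iff 41^83 ≡ 1 (mod 1993), since |⟨234⟩| = 83.
41^83 mod 1993 = 875.
Since 875 ≠ 1, 41 does not lie in the subgroup.

no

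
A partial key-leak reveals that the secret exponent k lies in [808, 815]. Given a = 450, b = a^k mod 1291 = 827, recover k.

814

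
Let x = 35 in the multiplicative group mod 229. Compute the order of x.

228

The order of 35 must divide p − 1 = 228 = 2^2 · 3 · 19.
Divisors: 1, 2, 3, 4, 6, 12, 19, 38, 57, 76, 114, 228.
Check each in increasing order: 35^1 ≡ 35;  35^2 ≡ 80;  35^3 ≡ 52;  35^4 ≡ 217;  35^6 ≡ 185;  35^12 ≡ 104;  35^19 ≡ 140;  35^38 ≡ 135;  35^57 ≡ 122;  35^76 ≡ 134;  35^114 ≡ 228;  35^228 ≡ 1.
Smallest exponent giving 1 is 228.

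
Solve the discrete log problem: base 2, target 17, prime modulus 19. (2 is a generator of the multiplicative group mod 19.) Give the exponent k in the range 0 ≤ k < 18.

Successive powers of 2 modulo 19:
  2^0=1  2^1=2  2^2=4  2^3=8  2^4=16  2^5=13
  2^6=7  2^7=14  2^8=9  2^9=18  2^10=17
So 2^10 ≡ 17 (mod 19), giving k = 10.

10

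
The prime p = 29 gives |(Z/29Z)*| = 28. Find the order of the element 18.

28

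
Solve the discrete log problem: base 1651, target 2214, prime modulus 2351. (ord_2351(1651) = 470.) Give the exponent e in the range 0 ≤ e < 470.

Baby-step giant-step with m = ceil(sqrt(470)) = 22.
Baby table (1651^j mod 2351 for j=0..21):
  0:1  1:1651  2:992  3:1496  4:1346  5:551  6:2215  7:1160
  8:1446  9:1081  10:322  11:296  12:2039  13:2108  14:828  15:1097
  16:877  17:2062  18:114  19:134  20:240  21:1272
Giant step factor: 1651^(-22) ≡ 228 (mod 2351).
Scan 2214·228^i mod 2351 for i = 0, 1, …:
  i=0: 2214   i=1: 1678   i=2: 1722   i=3: 2350
  i=4: 2123   i=5: 2089   i=6: 1390   i=7: 1886
  i=8: 2126   i=9: 422   i=10: 2176   i=11: 67
  i=12: 1170   i=13: 1097
Match at i=13, j=15: e = 13·22 + 15 = 301.

301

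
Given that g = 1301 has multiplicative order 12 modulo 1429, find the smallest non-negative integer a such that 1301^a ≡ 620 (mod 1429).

Successive powers of 1301 modulo 1429:
  1301^0=1  1301^1=1301  1301^2=665  1301^3=620
So 1301^3 ≡ 620 (mod 1429), giving a = 3.

3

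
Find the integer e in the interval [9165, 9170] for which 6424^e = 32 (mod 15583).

9170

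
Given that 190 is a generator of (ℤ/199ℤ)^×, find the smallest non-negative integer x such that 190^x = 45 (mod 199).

70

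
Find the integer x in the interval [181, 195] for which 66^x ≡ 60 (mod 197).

188

Compute 66^181 mod 197 = 18, then multiply by 66 repeatedly:
  66^181=18  66^182=6  66^183=2  66^184=132  66^185=44
  66^186=146  66^187=180  66^188=60
Found 60 at exponent 188.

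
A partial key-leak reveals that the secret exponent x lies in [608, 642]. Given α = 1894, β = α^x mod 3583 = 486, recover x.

633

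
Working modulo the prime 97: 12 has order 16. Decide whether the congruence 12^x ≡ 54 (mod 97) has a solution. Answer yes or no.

no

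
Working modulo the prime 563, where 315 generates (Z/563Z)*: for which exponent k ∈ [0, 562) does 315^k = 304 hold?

140

Baby-step giant-step with m = ceil(sqrt(562)) = 24.
Baby table (315^j mod 563 for j=0..23):
  0:1  1:315  2:137  3:367  4:190  5:172  6:132  7:481
  8:68  9:26  10:308  11:184  12:534  13:436  14:531  15:54
  16:120  17:79  18:113  19:126  20:280  21:372  22:76  23:294
Giant step factor: 315^(-24) ≡ 241 (mod 563).
Scan 304·241^i mod 563 for i = 0, 1, …:
  i=0: 304   i=1: 74   i=2: 381   i=3: 52
  i=4: 146   i=5: 280
Match at i=5, j=20: k = 5·24 + 20 = 140.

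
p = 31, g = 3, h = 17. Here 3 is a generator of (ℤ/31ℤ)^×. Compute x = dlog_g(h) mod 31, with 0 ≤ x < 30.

7

Successive powers of 3 modulo 31:
  3^0=1  3^1=3  3^2=9  3^3=27  3^4=19  3^5=26
  3^6=16  3^7=17
So 3^7 ≡ 17 (mod 31), giving x = 7.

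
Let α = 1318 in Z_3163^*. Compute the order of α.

The order of 1318 must divide p − 1 = 3162 = 2 · 3 · 17 · 31.
Divisors: 1, 2, 3, 6, 17, 31, 34, 51, 62, 93, 102, 186, 527, 1054, 1581, 3162.
Check each in increasing order: 1318^1 ≡ 1318;  1318^2 ≡ 637;  1318^3 ≡ 1371;  1318^6 ≡ 819;  1318^17 ≡ 3072;  1318^31 ≡ 156;  1318^34 ≡ 1955;  1318^51 ≡ 2386;  1318^62 ≡ 2195;  1318^93 ≡ 816;  1318^102 ≡ 2759;  1318^186 ≡ 1626;  1318^527 ≡ 537;  1318^1054 ≡ 536;  1318^1581 ≡ 3162;  1318^3162 ≡ 1.
Smallest exponent giving 1 is 3162.

3162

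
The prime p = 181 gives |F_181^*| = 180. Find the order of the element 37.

90

The order of 37 must divide p − 1 = 180 = 2^2 · 3^2 · 5.
Divisors: 1, 2, 3, 4, 5, 6, 9, 10, 12, 15, 18, 20, 30, 36, 45, 60, 90, 180.
Check each in increasing order: 37^1 ≡ 37;  37^2 ≡ 102;  37^3 ≡ 154;  37^4 ≡ 87;  37^5 ≡ 142;  37^6 ≡ 5;  37^9 ≡ 46;  37^10 ≡ 73;  37^12 ≡ 25;  37^15 ≡ 49;  37^18 ≡ 125;  37^20 ≡ 80;  37^30 ≡ 48;  37^36 ≡ 59;  37^45 ≡ 180;  37^60 ≡ 132;  37^90 ≡ 1.
Smallest exponent giving 1 is 90.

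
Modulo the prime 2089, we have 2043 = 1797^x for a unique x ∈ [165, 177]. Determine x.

Compute 1797^165 mod 2089 = 329, then multiply by 1797 repeatedly:
  1797^165=329  1797^166=26  1797^167=764  1797^168=435  1797^169=409
  1797^170=1734  1797^171=1299  1797^172=890  1797^173=1245  1797^174=2035
  1797^175=1145  1797^176=1989  1797^177=2043
Found 2043 at exponent 177.

177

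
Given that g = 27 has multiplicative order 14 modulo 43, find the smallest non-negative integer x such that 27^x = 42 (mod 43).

Successive powers of 27 modulo 43:
  27^0=1  27^1=27  27^2=41  27^3=32  27^4=4  27^5=22
  27^6=35  27^7=42
So 27^7 ≡ 42 (mod 43), giving x = 7.

7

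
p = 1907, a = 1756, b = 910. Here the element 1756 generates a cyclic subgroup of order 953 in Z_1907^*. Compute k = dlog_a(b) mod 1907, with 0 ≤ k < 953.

335

Baby-step giant-step with m = ceil(sqrt(953)) = 31.
Baby table (1756^j mod 1907 for j=0..30):
  0:1  1:1756  2:1824  3:1091  4:1168  5:983  6:313  7:412
  8:719  9:130  10:1347  11:652  12:712  13:1187  14:21  15:643
  16:164  17:27  18:1644  19:1573  20:852  21:1024  22:1750  23:823
  24:1589  25:343  26:1603  27:136  28:441  29:154  30:1537
Giant step factor: 1756^(-31) ≡ 972 (mod 1907).
Scan 910·972^i mod 1907 for i = 0, 1, …:
  i=0: 910   i=1: 1579   i=2: 1560   i=3: 255
  i=4: 1857   i=5: 982   i=6: 1004   i=7: 1411
  i=8: 359   i=9: 1874   i=10: 343
Match at i=10, j=25: k = 10·31 + 25 = 335.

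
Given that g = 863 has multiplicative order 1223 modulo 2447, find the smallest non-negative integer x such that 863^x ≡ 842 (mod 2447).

Baby-step giant-step with m = ceil(sqrt(1223)) = 35.
Baby table (863^j mod 2447 for j=0..34):
  0:1  1:863  2:881  3:1733  4:462  5:2292  6:820  7:477
  8:555  9:1800  10:2002  11:144  12:1922  13:2067  14:2405  15:459
  16:2150  17:624  18:172  19:1616  20:2265  21:1989  22:1160  23:257
  24:1561  25:1293  26:27  27:1278  28:1764  29:298  30:239  31:709
  32:117  33:644  34:303
Giant step factor: 863^(-35) ≡ 1461 (mod 2447).
Scan 842·1461^i mod 2447 for i = 0, 1, …:
  i=0: 842   i=1: 1768   i=2: 1463   i=3: 1212
  i=4: 1551   i=5: 89   i=6: 338   i=7: 1971
  i=8: 1959   i=9: 1556     …   i=32: 2107
  i=33: 1
Match at i=33, j=0: x = 33·35 + 0 = 1155.

1155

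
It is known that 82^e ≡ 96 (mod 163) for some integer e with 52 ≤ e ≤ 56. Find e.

56

Compute 82^52 mod 163 = 69, then multiply by 82 repeatedly:
  82^52=69  82^53=116  82^54=58  82^55=29  82^56=96
Found 96 at exponent 56.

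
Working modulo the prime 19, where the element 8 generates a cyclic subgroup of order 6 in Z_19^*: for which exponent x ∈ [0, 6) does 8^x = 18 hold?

Successive powers of 8 modulo 19:
  8^0=1  8^1=8  8^2=7  8^3=18
So 8^3 ≡ 18 (mod 19), giving x = 3.

3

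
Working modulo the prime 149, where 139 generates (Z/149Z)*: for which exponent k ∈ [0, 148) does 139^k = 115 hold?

121

Baby-step giant-step with m = ceil(sqrt(148)) = 13.
Baby table (139^j mod 149 for j=0..12):
  0:1  1:139  2:100  3:43  4:17  5:128  6:61  7:135
  8:140  9:90  10:143  11:60  12:145
Giant step factor: 139^(-13) ≡ 41 (mod 149).
Scan 115·41^i mod 149 for i = 0, 1, …:
  i=0: 115   i=1: 96   i=2: 62   i=3: 9
  i=4: 71   i=5: 80   i=6: 2   i=7: 82
  i=8: 84   i=9: 17
Match at i=9, j=4: k = 9·13 + 4 = 121.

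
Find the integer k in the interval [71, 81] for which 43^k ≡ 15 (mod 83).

73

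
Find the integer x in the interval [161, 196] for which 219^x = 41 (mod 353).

Compute 219^161 mod 353 = 221, then multiply by 219 repeatedly:
  219^161=221  219^162=38  219^163=203  219^164=332  219^165=343
  219^166=281  219^167=117  219^168=207  219^169=149  219^170=155
  219^171=57  219^172=128  219^173=145  219^174=338  219^175=245
  219^176=352  219^177=134  219^178=47  219^179=56  219^180=262
  219^181=192  219^182=41
Found 41 at exponent 182.

182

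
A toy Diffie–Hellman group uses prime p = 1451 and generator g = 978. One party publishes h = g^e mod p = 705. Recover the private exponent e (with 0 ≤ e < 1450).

Baby-step giant-step with m = ceil(sqrt(1450)) = 39.
Baby table (978^j mod 1451 for j=0..38):
  0:1  1:978  2:275  3:515  4:173  5:878  6:1143  7:584
  8:909  9:990  10:403  11:913  12:549  13:52  14:71  15:1241
  16:662  17:290  18:675  19:1396  20:1348  21:836  22:695  23:642
  24:1044  25:979  26:1253  27:790  28:688  29:1051  30:570  31:276
  32:42  33:448  34:1393  35:1316  36:11  37:601  38:123
Giant step factor: 978^(-39) ≡ 1023 (mod 1451).
Scan 705·1023^i mod 1451 for i = 0, 1, …:
  i=0: 705   i=1: 68   i=2: 1367   i=3: 1128
  i=4: 399   i=5: 446   i=6: 644   i=7: 58
  i=8: 1294   i=9: 450     …   i=25: 490
  i=26: 675
Match at i=26, j=18: e = 26·39 + 18 = 1032.

1032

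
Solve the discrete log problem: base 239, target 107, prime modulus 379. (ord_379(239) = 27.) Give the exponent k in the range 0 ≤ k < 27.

23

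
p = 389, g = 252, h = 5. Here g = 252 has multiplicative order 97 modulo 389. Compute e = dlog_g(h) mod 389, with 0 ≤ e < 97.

Baby-step giant-step with m = ceil(sqrt(97)) = 10.
Baby table (252^j mod 389 for j=0..9):
  0:1  1:252  2:97  3:326  4:73  5:113  6:79  7:69
  8:272  9:80
Giant step factor: 252^(-10) ≡ 143 (mod 389).
Scan 5·143^i mod 389 for i = 0, 1, …:
  i=0: 5   i=1: 326
Match at i=1, j=3: e = 1·10 + 3 = 13.

13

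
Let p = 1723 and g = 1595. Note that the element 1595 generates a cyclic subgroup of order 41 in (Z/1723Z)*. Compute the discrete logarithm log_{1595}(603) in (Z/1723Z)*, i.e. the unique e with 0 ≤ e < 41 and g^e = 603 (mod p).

25

Successive powers of 1595 modulo 1723:
  1595^0=1  1595^1=1595  1595^2=877  1595^3=1462  1595^4=671  1595^5=262
  1595^6=924  1595^7=615  1595^8=538  1595^9=56  1595^10=1447  1595^11=868
  1595^12=891  1595^13=1393  1595^14=888  1595^15=54  1595^16=1703  1595^17=837
  1595^18=1413  1595^19=51  1595^20=364  1595^21=1652  1595^22=473  1595^23=1484
  1595^24=1301  1595^25=603
So 1595^25 ≡ 603 (mod 1723), giving e = 25.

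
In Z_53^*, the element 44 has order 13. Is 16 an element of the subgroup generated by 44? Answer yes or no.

⟨44⟩ has order 13; its elements mod 53 are {1, 10, 13, 15, 16, 24, 28, 36, 42, 44, 46, 47, 49}.
16 is in this set.

yes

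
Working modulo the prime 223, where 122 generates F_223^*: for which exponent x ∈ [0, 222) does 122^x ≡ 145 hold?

7

Successive powers of 122 modulo 223:
  122^0=1  122^1=122  122^2=166  122^3=182  122^4=127  122^5=107
  122^6=120  122^7=145
So 122^7 ≡ 145 (mod 223), giving x = 7.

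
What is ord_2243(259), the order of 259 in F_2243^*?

2242

The order of 259 must divide p − 1 = 2242 = 2 · 19 · 59.
Divisors: 1, 2, 19, 38, 59, 118, 1121, 2242.
Check each in increasing order: 259^1 ≡ 259;  259^2 ≡ 2034;  259^19 ≡ 572;  259^38 ≡ 1949;  259^59 ≡ 1545;  259^118 ≡ 473;  259^1121 ≡ 2242;  259^2242 ≡ 1.
Smallest exponent giving 1 is 2242.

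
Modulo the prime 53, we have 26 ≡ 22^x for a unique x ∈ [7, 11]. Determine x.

Compute 22^7 mod 53 = 20, then multiply by 22 repeatedly:
  22^7=20  22^8=16  22^9=34  22^10=6  22^11=26
Found 26 at exponent 11.

11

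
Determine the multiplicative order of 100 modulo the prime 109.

The order of 100 must divide p − 1 = 108 = 2^2 · 3^3.
Divisors: 1, 2, 3, 4, 6, 9, 12, 18, 27, 36, 54, 108.
Check each in increasing order: 100^1 ≡ 100;  100^2 ≡ 81;  100^3 ≡ 34;  100^4 ≡ 21;  100^6 ≡ 66;  100^9 ≡ 64;  100^12 ≡ 105;  100^18 ≡ 63;  100^27 ≡ 108;  100^36 ≡ 45;  100^54 ≡ 1.
Smallest exponent giving 1 is 54.

54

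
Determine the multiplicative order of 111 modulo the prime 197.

196

The order of 111 must divide p − 1 = 196 = 2^2 · 7^2.
Divisors: 1, 2, 4, 7, 14, 28, 49, 98, 196.
Check each in increasing order: 111^1 ≡ 111;  111^2 ≡ 107;  111^4 ≡ 23;  111^7 ≡ 129;  111^14 ≡ 93;  111^28 ≡ 178;  111^49 ≡ 183;  111^98 ≡ 196;  111^196 ≡ 1.
Smallest exponent giving 1 is 196.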